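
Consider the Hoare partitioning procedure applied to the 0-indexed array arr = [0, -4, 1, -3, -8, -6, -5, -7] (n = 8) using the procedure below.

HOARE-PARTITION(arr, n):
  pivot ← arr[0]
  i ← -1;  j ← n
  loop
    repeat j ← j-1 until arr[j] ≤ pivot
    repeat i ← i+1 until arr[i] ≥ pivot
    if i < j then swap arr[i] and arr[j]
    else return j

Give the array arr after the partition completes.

pivot = arr[0] = 0; i = -1, j = 8
j→7 (arr[7]=-7≤0), i→0 (arr[0]=0≥0); i<j, swap → [-7, -4, 1, -3, -8, -6, -5, 0]
j→6 (arr[6]=-5≤0), i→2 (arr[2]=1≥0); i<j, swap → [-7, -4, -5, -3, -8, -6, 1, 0]
j→5, i→6; i≥j, return j=5. arr = [-7, -4, -5, -3, -8, -6, 1, 0]

[-7, -4, -5, -3, -8, -6, 1, 0]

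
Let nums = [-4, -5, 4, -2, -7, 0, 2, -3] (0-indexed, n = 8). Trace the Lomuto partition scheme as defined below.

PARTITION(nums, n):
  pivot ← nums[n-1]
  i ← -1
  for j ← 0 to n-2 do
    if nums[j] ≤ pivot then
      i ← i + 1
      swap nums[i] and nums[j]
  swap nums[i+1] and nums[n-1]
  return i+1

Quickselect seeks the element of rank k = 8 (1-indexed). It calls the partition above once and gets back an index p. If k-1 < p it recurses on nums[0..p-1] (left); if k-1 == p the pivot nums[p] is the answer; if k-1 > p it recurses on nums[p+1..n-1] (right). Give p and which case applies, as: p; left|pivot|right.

pivot = nums[7] = -3; i = -1
j=0: nums[0]=-4 ≤ -3 → i=0, swap nums[0],nums[0] (no change) → [-4, -5, 4, -2, -7, 0, 2, -3]
j=1: nums[1]=-5 ≤ -3 → i=1, swap nums[1],nums[1] (no change) → [-4, -5, 4, -2, -7, 0, 2, -3]
j=2: nums[2]=4 > -3 → no swap
j=3: nums[3]=-2 > -3 → no swap
j=4: nums[4]=-7 ≤ -3 → i=2, swap nums[2],nums[4] → [-4, -5, -7, -2, 4, 0, 2, -3]
j=5: nums[5]=0 > -3 → no swap
j=6: nums[6]=2 > -3 → no swap
final swap nums[3],nums[7] → [-4, -5, -7, -3, 4, 0, 2, -2]; return 3
p = 3; k-1 = 7 > 3 ⇒ right

3; right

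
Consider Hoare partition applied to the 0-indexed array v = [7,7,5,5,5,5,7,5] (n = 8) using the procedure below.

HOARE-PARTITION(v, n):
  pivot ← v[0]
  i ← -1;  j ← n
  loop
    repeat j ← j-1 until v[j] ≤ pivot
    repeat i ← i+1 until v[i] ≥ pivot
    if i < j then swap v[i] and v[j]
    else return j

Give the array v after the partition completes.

pivot=7
j stops at 7 (5), i stops at 0 (7); swap ⇒ [5,7,5,5,5,5,7,7]
j stops at 6 (7), i stops at 1 (7); swap ⇒ [5,7,5,5,5,5,7,7]
j stops at 5, i stops at 6; i≥j ⇒ return 5. v=[5,7,5,5,5,5,7,7]

[5,7,5,5,5,5,7,7]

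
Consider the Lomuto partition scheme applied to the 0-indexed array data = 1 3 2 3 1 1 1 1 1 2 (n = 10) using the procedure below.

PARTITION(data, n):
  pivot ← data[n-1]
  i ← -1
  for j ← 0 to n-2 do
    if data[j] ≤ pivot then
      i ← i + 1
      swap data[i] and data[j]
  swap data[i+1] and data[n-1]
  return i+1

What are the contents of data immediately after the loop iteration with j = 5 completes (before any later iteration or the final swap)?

1 2 1 1 3 3 1 1 1 2

pivot = data[9] = 2; i = -1
j=0: data[0]=1 ≤ 2 → i=0, swap data[0],data[0] (no change) → 1 3 2 3 1 1 1 1 1 2
j=1: data[1]=3 > 2 → no swap
j=2: data[2]=2 ≤ 2 → i=1, swap data[1],data[2] → 1 2 3 3 1 1 1 1 1 2
j=3: data[3]=3 > 2 → no swap
j=4: data[4]=1 ≤ 2 → i=2, swap data[2],data[4] → 1 2 1 3 3 1 1 1 1 2
j=5: data[5]=1 ≤ 2 → i=3, swap data[3],data[5] → 1 2 1 1 3 3 1 1 1 2
(after j=5) data = 1 2 1 1 3 3 1 1 1 2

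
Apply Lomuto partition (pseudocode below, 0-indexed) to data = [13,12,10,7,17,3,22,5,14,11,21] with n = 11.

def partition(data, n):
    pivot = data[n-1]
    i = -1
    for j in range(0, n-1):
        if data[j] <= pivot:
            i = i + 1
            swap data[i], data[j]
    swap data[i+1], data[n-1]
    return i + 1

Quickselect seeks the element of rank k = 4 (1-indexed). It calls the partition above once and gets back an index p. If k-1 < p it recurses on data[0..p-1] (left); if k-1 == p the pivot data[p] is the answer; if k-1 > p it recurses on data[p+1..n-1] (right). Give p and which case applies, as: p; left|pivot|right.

9; left

pivot=21, i=-1
j=0: 13≤21, i=0, swap(0,0) ⇒ [13,12,10,7,17,3,22,5,14,11,21]
j=1: 12≤21, i=1, swap(1,1) ⇒ [13,12,10,7,17,3,22,5,14,11,21]
j=2: 10≤21, i=2, swap(2,2) ⇒ [13,12,10,7,17,3,22,5,14,11,21]
j=3: 7≤21, i=3, swap(3,3) ⇒ [13,12,10,7,17,3,22,5,14,11,21]
j=4: 17≤21, i=4, swap(4,4) ⇒ [13,12,10,7,17,3,22,5,14,11,21]
j=5: 3≤21, i=5, swap(5,5) ⇒ [13,12,10,7,17,3,22,5,14,11,21]
j=6: 22>21, skip
j=7: 5≤21, i=6, swap(6,7) ⇒ [13,12,10,7,17,3,5,22,14,11,21]
j=8: 14≤21, i=7, swap(7,8) ⇒ [13,12,10,7,17,3,5,14,22,11,21]
j=9: 11≤21, i=8, swap(8,9) ⇒ [13,12,10,7,17,3,5,14,11,22,21]
swap(9,10) ⇒ [13,12,10,7,17,3,5,14,11,21,22]; return 9
p = 9; k-1 = 3 < 9 ⇒ left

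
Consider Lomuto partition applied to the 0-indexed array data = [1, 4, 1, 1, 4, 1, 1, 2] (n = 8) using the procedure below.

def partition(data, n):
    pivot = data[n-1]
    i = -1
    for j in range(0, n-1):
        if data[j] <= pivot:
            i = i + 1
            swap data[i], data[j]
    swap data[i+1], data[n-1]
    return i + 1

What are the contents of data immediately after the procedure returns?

[1, 1, 1, 1, 1, 2, 4, 4]

pivot=2, i=-1
j=0: 1≤2, i=0, swap(0,0) ⇒ [1, 4, 1, 1, 4, 1, 1, 2]
j=1: 4>2, skip
j=2: 1≤2, i=1, swap(1,2) ⇒ [1, 1, 4, 1, 4, 1, 1, 2]
j=3: 1≤2, i=2, swap(2,3) ⇒ [1, 1, 1, 4, 4, 1, 1, 2]
j=4: 4>2, skip
j=5: 1≤2, i=3, swap(3,5) ⇒ [1, 1, 1, 1, 4, 4, 1, 2]
j=6: 1≤2, i=4, swap(4,6) ⇒ [1, 1, 1, 1, 1, 4, 4, 2]
swap(5,7) ⇒ [1, 1, 1, 1, 1, 2, 4, 4]; return 5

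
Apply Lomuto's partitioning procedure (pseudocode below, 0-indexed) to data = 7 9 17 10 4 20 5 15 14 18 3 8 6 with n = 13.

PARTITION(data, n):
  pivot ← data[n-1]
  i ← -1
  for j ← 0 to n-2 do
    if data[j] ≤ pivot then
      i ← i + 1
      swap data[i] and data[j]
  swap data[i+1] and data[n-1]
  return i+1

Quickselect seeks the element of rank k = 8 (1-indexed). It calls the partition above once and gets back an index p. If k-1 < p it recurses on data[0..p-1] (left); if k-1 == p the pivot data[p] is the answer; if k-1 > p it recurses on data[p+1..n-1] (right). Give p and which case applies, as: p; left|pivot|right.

3; right

pivot=6, i=-1
j=0: 7>6, skip
j=1: 9>6, skip
j=2: 17>6, skip
j=3: 10>6, skip
j=4: 4≤6, i=0, swap(0,4) ⇒ 4 9 17 10 7 20 5 15 14 18 3 8 6
j=5: 20>6, skip
j=6: 5≤6, i=1, swap(1,6) ⇒ 4 5 17 10 7 20 9 15 14 18 3 8 6
j=7: 15>6, skip
j=8: 14>6, skip
j=9: 18>6, skip
j=10: 3≤6, i=2, swap(2,10) ⇒ 4 5 3 10 7 20 9 15 14 18 17 8 6
j=11: 8>6, skip
swap(3,12) ⇒ 4 5 3 6 7 20 9 15 14 18 17 8 10; return 3
p = 3; k-1 = 7 > 3 ⇒ right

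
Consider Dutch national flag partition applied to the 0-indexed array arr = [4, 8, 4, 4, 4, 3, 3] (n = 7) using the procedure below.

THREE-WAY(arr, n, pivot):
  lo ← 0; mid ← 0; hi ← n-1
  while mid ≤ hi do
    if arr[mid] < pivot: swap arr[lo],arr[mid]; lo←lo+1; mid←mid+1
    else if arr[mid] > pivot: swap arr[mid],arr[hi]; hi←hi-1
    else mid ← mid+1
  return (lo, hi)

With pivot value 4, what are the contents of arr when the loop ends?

lo=0 mid=0 hi=6
4=4: mid=1
8>4: swap(1,6), hi=5 ⇒ [4, 3, 4, 4, 4, 3, 8]
3<4: swap(0,1), lo=1 mid=2 ⇒ [3, 4, 4, 4, 4, 3, 8]
4=4: mid=3
4=4: mid=4
4=4: mid=5
3<4: swap(1,5), lo=2 mid=6 ⇒ [3, 3, 4, 4, 4, 4, 8]
done. lo=2 hi=5; arr=[3, 3, 4, 4, 4, 4, 8]

[3, 3, 4, 4, 4, 4, 8]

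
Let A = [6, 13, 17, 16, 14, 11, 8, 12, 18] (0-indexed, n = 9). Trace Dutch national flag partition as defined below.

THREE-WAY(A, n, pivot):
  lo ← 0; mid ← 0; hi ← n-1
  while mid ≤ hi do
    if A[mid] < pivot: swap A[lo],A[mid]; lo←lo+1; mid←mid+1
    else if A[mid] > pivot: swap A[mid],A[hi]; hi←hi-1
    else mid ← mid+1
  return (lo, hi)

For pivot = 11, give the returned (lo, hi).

lo=0 mid=0 hi=8
6<11: swap(0,0), lo=1 mid=1 ⇒ [6, 13, 17, 16, 14, 11, 8, 12, 18]
13>11: swap(1,8), hi=7 ⇒ [6, 18, 17, 16, 14, 11, 8, 12, 13]
18>11: swap(1,7), hi=6 ⇒ [6, 12, 17, 16, 14, 11, 8, 18, 13]
12>11: swap(1,6), hi=5 ⇒ [6, 8, 17, 16, 14, 11, 12, 18, 13]
8<11: swap(1,1), lo=2 mid=2 ⇒ [6, 8, 17, 16, 14, 11, 12, 18, 13]
17>11: swap(2,5), hi=4 ⇒ [6, 8, 11, 16, 14, 17, 12, 18, 13]
11=11: mid=3
16>11: swap(3,4), hi=3 ⇒ [6, 8, 11, 14, 16, 17, 12, 18, 13]
14>11: swap(3,3), hi=2 ⇒ [6, 8, 11, 14, 16, 17, 12, 18, 13]
done. lo=2 hi=2; A=[6, 8, 11, 14, 16, 17, 12, 18, 13]

(2, 2)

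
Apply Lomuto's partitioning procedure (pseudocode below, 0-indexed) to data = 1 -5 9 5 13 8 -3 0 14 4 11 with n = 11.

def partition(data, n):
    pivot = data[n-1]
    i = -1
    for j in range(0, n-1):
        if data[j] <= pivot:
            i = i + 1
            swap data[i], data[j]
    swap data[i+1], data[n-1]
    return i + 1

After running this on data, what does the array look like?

pivot = data[10] = 11; i = -1
j=0: data[0]=1 ≤ 11 → i=0, swap data[0],data[0] (no change) → 1 -5 9 5 13 8 -3 0 14 4 11
j=1: data[1]=-5 ≤ 11 → i=1, swap data[1],data[1] (no change) → 1 -5 9 5 13 8 -3 0 14 4 11
j=2: data[2]=9 ≤ 11 → i=2, swap data[2],data[2] (no change) → 1 -5 9 5 13 8 -3 0 14 4 11
j=3: data[3]=5 ≤ 11 → i=3, swap data[3],data[3] (no change) → 1 -5 9 5 13 8 -3 0 14 4 11
j=4: data[4]=13 > 11 → no swap
j=5: data[5]=8 ≤ 11 → i=4, swap data[4],data[5] → 1 -5 9 5 8 13 -3 0 14 4 11
j=6: data[6]=-3 ≤ 11 → i=5, swap data[5],data[6] → 1 -5 9 5 8 -3 13 0 14 4 11
j=7: data[7]=0 ≤ 11 → i=6, swap data[6],data[7] → 1 -5 9 5 8 -3 0 13 14 4 11
j=8: data[8]=14 > 11 → no swap
j=9: data[9]=4 ≤ 11 → i=7, swap data[7],data[9] → 1 -5 9 5 8 -3 0 4 14 13 11
final swap data[8],data[10] → 1 -5 9 5 8 -3 0 4 11 13 14; return 8

1 -5 9 5 8 -3 0 4 11 13 14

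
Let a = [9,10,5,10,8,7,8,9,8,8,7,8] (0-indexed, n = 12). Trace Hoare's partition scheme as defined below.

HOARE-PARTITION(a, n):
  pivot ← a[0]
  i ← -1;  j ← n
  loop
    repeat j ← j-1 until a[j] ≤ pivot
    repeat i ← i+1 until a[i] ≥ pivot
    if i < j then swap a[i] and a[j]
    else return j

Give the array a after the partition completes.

[8,7,5,8,8,7,8,8,9,10,10,9]

pivot = a[0] = 9; i = -1, j = 12
j→11 (a[11]=8≤9), i→0 (a[0]=9≥9); i<j, swap → [8,10,5,10,8,7,8,9,8,8,7,9]
j→10 (a[10]=7≤9), i→1 (a[1]=10≥9); i<j, swap → [8,7,5,10,8,7,8,9,8,8,10,9]
j→9 (a[9]=8≤9), i→3 (a[3]=10≥9); i<j, swap → [8,7,5,8,8,7,8,9,8,10,10,9]
j→8 (a[8]=8≤9), i→7 (a[7]=9≥9); i<j, swap → [8,7,5,8,8,7,8,8,9,10,10,9]
j→7, i→8; i≥j, return j=7. a = [8,7,5,8,8,7,8,8,9,10,10,9]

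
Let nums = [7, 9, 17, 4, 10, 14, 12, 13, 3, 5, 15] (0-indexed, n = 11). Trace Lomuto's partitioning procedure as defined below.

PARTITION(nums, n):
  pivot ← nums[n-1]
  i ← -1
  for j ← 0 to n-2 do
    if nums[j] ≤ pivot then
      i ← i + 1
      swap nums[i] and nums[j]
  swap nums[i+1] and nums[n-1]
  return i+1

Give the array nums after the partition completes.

pivot=15, i=-1
j=0: 7≤15, i=0, swap(0,0) ⇒ [7, 9, 17, 4, 10, 14, 12, 13, 3, 5, 15]
j=1: 9≤15, i=1, swap(1,1) ⇒ [7, 9, 17, 4, 10, 14, 12, 13, 3, 5, 15]
j=2: 17>15, skip
j=3: 4≤15, i=2, swap(2,3) ⇒ [7, 9, 4, 17, 10, 14, 12, 13, 3, 5, 15]
j=4: 10≤15, i=3, swap(3,4) ⇒ [7, 9, 4, 10, 17, 14, 12, 13, 3, 5, 15]
j=5: 14≤15, i=4, swap(4,5) ⇒ [7, 9, 4, 10, 14, 17, 12, 13, 3, 5, 15]
j=6: 12≤15, i=5, swap(5,6) ⇒ [7, 9, 4, 10, 14, 12, 17, 13, 3, 5, 15]
j=7: 13≤15, i=6, swap(6,7) ⇒ [7, 9, 4, 10, 14, 12, 13, 17, 3, 5, 15]
j=8: 3≤15, i=7, swap(7,8) ⇒ [7, 9, 4, 10, 14, 12, 13, 3, 17, 5, 15]
j=9: 5≤15, i=8, swap(8,9) ⇒ [7, 9, 4, 10, 14, 12, 13, 3, 5, 17, 15]
swap(9,10) ⇒ [7, 9, 4, 10, 14, 12, 13, 3, 5, 15, 17]; return 9

[7, 9, 4, 10, 14, 12, 13, 3, 5, 15, 17]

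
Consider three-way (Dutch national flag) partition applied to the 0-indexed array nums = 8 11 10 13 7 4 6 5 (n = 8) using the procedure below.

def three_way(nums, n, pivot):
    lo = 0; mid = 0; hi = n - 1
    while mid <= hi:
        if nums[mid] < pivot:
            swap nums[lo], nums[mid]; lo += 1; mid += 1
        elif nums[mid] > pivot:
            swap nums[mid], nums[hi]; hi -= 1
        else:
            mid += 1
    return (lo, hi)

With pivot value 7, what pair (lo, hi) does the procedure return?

(3, 3)

pivot = 7; lo=0, mid=0, hi=7
nums[mid]=8>7: swap nums[0],nums[7]; hi=6 → 5 11 10 13 7 4 6 8
nums[mid]=5<7: swap nums[0],nums[0]; lo=1,mid=1 → 5 11 10 13 7 4 6 8
nums[mid]=11>7: swap nums[1],nums[6]; hi=5 → 5 6 10 13 7 4 11 8
nums[mid]=6<7: swap nums[1],nums[1]; lo=2,mid=2 → 5 6 10 13 7 4 11 8
nums[mid]=10>7: swap nums[2],nums[5]; hi=4 → 5 6 4 13 7 10 11 8
nums[mid]=4<7: swap nums[2],nums[2]; lo=3,mid=3 → 5 6 4 13 7 10 11 8
nums[mid]=13>7: swap nums[3],nums[4]; hi=3 → 5 6 4 7 13 10 11 8
nums[mid]=7=7: mid=4
end: lo=3, hi=3; nums = 5 6 4 7 13 10 11 8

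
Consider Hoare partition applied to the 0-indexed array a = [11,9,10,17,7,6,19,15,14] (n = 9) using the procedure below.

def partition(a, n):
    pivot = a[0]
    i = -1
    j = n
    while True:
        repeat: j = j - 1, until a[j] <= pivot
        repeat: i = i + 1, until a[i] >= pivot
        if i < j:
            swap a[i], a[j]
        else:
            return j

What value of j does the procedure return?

pivot = a[0] = 11; i = -1, j = 9
j→5 (a[5]=6≤11), i→0 (a[0]=11≥11); i<j, swap → [6,9,10,17,7,11,19,15,14]
j→4 (a[4]=7≤11), i→3 (a[3]=17≥11); i<j, swap → [6,9,10,7,17,11,19,15,14]
j→3, i→4; i≥j, return j=3. a = [6,9,10,7,17,11,19,15,14]

3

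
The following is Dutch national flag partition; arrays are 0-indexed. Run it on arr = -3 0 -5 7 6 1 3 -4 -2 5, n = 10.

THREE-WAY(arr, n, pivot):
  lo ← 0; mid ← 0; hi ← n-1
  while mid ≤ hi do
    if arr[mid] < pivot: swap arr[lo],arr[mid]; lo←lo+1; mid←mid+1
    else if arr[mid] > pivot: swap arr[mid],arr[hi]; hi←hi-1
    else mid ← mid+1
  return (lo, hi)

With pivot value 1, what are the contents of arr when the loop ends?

-3 0 -5 -2 -4 1 3 6 5 7

lo=0 mid=0 hi=9
-3<1: swap(0,0), lo=1 mid=1 ⇒ -3 0 -5 7 6 1 3 -4 -2 5
0<1: swap(1,1), lo=2 mid=2 ⇒ -3 0 -5 7 6 1 3 -4 -2 5
-5<1: swap(2,2), lo=3 mid=3 ⇒ -3 0 -5 7 6 1 3 -4 -2 5
7>1: swap(3,9), hi=8 ⇒ -3 0 -5 5 6 1 3 -4 -2 7
5>1: swap(3,8), hi=7 ⇒ -3 0 -5 -2 6 1 3 -4 5 7
-2<1: swap(3,3), lo=4 mid=4 ⇒ -3 0 -5 -2 6 1 3 -4 5 7
6>1: swap(4,7), hi=6 ⇒ -3 0 -5 -2 -4 1 3 6 5 7
-4<1: swap(4,4), lo=5 mid=5 ⇒ -3 0 -5 -2 -4 1 3 6 5 7
1=1: mid=6
3>1: swap(6,6), hi=5 ⇒ -3 0 -5 -2 -4 1 3 6 5 7
done. lo=5 hi=5; arr=-3 0 -5 -2 -4 1 3 6 5 7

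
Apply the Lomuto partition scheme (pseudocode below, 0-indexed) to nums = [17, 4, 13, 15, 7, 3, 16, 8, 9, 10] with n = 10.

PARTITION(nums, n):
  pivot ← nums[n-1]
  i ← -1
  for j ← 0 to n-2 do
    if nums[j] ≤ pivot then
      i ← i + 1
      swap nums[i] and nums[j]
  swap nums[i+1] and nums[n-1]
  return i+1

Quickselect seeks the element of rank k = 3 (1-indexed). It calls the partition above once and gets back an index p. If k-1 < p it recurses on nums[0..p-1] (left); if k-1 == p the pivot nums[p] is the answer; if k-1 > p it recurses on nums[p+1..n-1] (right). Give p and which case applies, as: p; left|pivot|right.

5; left

pivot=10, i=-1
j=0: 17>10, skip
j=1: 4≤10, i=0, swap(0,1) ⇒ [4, 17, 13, 15, 7, 3, 16, 8, 9, 10]
j=2: 13>10, skip
j=3: 15>10, skip
j=4: 7≤10, i=1, swap(1,4) ⇒ [4, 7, 13, 15, 17, 3, 16, 8, 9, 10]
j=5: 3≤10, i=2, swap(2,5) ⇒ [4, 7, 3, 15, 17, 13, 16, 8, 9, 10]
j=6: 16>10, skip
j=7: 8≤10, i=3, swap(3,7) ⇒ [4, 7, 3, 8, 17, 13, 16, 15, 9, 10]
j=8: 9≤10, i=4, swap(4,8) ⇒ [4, 7, 3, 8, 9, 13, 16, 15, 17, 10]
swap(5,9) ⇒ [4, 7, 3, 8, 9, 10, 16, 15, 17, 13]; return 5
p = 5; k-1 = 2 < 5 ⇒ left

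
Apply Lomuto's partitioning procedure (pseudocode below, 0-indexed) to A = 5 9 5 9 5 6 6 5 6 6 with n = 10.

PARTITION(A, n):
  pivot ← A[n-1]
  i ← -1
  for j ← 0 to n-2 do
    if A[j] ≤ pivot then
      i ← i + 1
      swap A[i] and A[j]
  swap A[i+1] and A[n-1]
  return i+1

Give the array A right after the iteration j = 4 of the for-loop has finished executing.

5 5 5 9 9 6 6 5 6 6

pivot=6, i=-1
j=0: 5≤6, i=0, swap(0,0) ⇒ 5 9 5 9 5 6 6 5 6 6
j=1: 9>6, skip
j=2: 5≤6, i=1, swap(1,2) ⇒ 5 5 9 9 5 6 6 5 6 6
j=3: 9>6, skip
j=4: 5≤6, i=2, swap(2,4) ⇒ 5 5 5 9 9 6 6 5 6 6
(after j=4) A = 5 5 5 9 9 6 6 5 6 6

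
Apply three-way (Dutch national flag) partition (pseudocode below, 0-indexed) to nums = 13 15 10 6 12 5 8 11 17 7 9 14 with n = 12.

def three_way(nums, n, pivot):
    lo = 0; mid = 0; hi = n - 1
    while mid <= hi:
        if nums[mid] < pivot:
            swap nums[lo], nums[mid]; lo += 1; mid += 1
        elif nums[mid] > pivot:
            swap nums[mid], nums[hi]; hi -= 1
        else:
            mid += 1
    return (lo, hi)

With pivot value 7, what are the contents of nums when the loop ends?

lo=0 mid=0 hi=11
13>7: swap(0,11), hi=10 ⇒ 14 15 10 6 12 5 8 11 17 7 9 13
14>7: swap(0,10), hi=9 ⇒ 9 15 10 6 12 5 8 11 17 7 14 13
9>7: swap(0,9), hi=8 ⇒ 7 15 10 6 12 5 8 11 17 9 14 13
7=7: mid=1
15>7: swap(1,8), hi=7 ⇒ 7 17 10 6 12 5 8 11 15 9 14 13
17>7: swap(1,7), hi=6 ⇒ 7 11 10 6 12 5 8 17 15 9 14 13
11>7: swap(1,6), hi=5 ⇒ 7 8 10 6 12 5 11 17 15 9 14 13
8>7: swap(1,5), hi=4 ⇒ 7 5 10 6 12 8 11 17 15 9 14 13
5<7: swap(0,1), lo=1 mid=2 ⇒ 5 7 10 6 12 8 11 17 15 9 14 13
10>7: swap(2,4), hi=3 ⇒ 5 7 12 6 10 8 11 17 15 9 14 13
12>7: swap(2,3), hi=2 ⇒ 5 7 6 12 10 8 11 17 15 9 14 13
6<7: swap(1,2), lo=2 mid=3 ⇒ 5 6 7 12 10 8 11 17 15 9 14 13
done. lo=2 hi=2; nums=5 6 7 12 10 8 11 17 15 9 14 13

5 6 7 12 10 8 11 17 15 9 14 13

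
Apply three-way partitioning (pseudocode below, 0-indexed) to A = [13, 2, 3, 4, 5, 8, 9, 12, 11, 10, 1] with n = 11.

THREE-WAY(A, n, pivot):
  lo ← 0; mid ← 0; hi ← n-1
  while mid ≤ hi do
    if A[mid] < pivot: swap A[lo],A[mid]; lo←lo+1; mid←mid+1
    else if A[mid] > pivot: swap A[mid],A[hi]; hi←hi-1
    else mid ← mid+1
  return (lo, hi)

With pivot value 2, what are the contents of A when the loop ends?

[1, 2, 4, 5, 8, 9, 12, 11, 10, 3, 13]

pivot = 2; lo=0, mid=0, hi=10
A[mid]=13>2: swap A[0],A[10]; hi=9 → [1, 2, 3, 4, 5, 8, 9, 12, 11, 10, 13]
A[mid]=1<2: swap A[0],A[0]; lo=1,mid=1 → [1, 2, 3, 4, 5, 8, 9, 12, 11, 10, 13]
A[mid]=2=2: mid=2
A[mid]=3>2: swap A[2],A[9]; hi=8 → [1, 2, 10, 4, 5, 8, 9, 12, 11, 3, 13]
A[mid]=10>2: swap A[2],A[8]; hi=7 → [1, 2, 11, 4, 5, 8, 9, 12, 10, 3, 13]
A[mid]=11>2: swap A[2],A[7]; hi=6 → [1, 2, 12, 4, 5, 8, 9, 11, 10, 3, 13]
A[mid]=12>2: swap A[2],A[6]; hi=5 → [1, 2, 9, 4, 5, 8, 12, 11, 10, 3, 13]
A[mid]=9>2: swap A[2],A[5]; hi=4 → [1, 2, 8, 4, 5, 9, 12, 11, 10, 3, 13]
A[mid]=8>2: swap A[2],A[4]; hi=3 → [1, 2, 5, 4, 8, 9, 12, 11, 10, 3, 13]
A[mid]=5>2: swap A[2],A[3]; hi=2 → [1, 2, 4, 5, 8, 9, 12, 11, 10, 3, 13]
A[mid]=4>2: swap A[2],A[2]; hi=1 → [1, 2, 4, 5, 8, 9, 12, 11, 10, 3, 13]
end: lo=1, hi=1; A = [1, 2, 4, 5, 8, 9, 12, 11, 10, 3, 13]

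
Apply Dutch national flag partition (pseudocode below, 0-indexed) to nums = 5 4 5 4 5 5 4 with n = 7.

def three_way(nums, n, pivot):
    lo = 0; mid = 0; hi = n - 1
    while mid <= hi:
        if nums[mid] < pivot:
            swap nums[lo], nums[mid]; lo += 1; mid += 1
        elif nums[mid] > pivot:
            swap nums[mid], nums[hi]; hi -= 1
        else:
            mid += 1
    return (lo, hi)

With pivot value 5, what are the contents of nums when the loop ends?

pivot = 5; lo=0, mid=0, hi=6
nums[mid]=5=5: mid=1
nums[mid]=4<5: swap nums[0],nums[1]; lo=1,mid=2 → 4 5 5 4 5 5 4
nums[mid]=5=5: mid=3
nums[mid]=4<5: swap nums[1],nums[3]; lo=2,mid=4 → 4 4 5 5 5 5 4
nums[mid]=5=5: mid=5
nums[mid]=5=5: mid=6
nums[mid]=4<5: swap nums[2],nums[6]; lo=3,mid=7 → 4 4 4 5 5 5 5
end: lo=3, hi=6; nums = 4 4 4 5 5 5 5

4 4 4 5 5 5 5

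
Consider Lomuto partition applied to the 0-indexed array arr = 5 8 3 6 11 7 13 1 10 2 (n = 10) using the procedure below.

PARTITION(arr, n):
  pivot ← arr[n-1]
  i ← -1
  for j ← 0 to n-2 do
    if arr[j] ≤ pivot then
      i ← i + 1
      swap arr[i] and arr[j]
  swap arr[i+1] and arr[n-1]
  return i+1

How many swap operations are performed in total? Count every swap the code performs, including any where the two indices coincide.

2

pivot = arr[9] = 2; i = -1
j=0: arr[0]=5 > 2 → no swap
j=1: arr[1]=8 > 2 → no swap
j=2: arr[2]=3 > 2 → no swap
j=3: arr[3]=6 > 2 → no swap
j=4: arr[4]=11 > 2 → no swap
j=5: arr[5]=7 > 2 → no swap
j=6: arr[6]=13 > 2 → no swap
j=7: arr[7]=1 ≤ 2 → i=0, swap arr[0],arr[7] → 1 8 3 6 11 7 13 5 10 2
j=8: arr[8]=10 > 2 → no swap
final swap arr[1],arr[9] → 1 2 3 6 11 7 13 5 10 8; return 1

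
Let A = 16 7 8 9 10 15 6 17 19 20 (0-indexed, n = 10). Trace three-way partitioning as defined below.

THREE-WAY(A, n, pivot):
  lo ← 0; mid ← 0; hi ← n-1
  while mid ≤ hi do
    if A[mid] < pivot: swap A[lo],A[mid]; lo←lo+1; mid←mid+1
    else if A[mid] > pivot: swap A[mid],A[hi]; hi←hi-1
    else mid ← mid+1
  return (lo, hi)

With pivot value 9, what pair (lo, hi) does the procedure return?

pivot = 9; lo=0, mid=0, hi=9
A[mid]=16>9: swap A[0],A[9]; hi=8 → 20 7 8 9 10 15 6 17 19 16
A[mid]=20>9: swap A[0],A[8]; hi=7 → 19 7 8 9 10 15 6 17 20 16
A[mid]=19>9: swap A[0],A[7]; hi=6 → 17 7 8 9 10 15 6 19 20 16
A[mid]=17>9: swap A[0],A[6]; hi=5 → 6 7 8 9 10 15 17 19 20 16
A[mid]=6<9: swap A[0],A[0]; lo=1,mid=1 → 6 7 8 9 10 15 17 19 20 16
A[mid]=7<9: swap A[1],A[1]; lo=2,mid=2 → 6 7 8 9 10 15 17 19 20 16
A[mid]=8<9: swap A[2],A[2]; lo=3,mid=3 → 6 7 8 9 10 15 17 19 20 16
A[mid]=9=9: mid=4
A[mid]=10>9: swap A[4],A[5]; hi=4 → 6 7 8 9 15 10 17 19 20 16
A[mid]=15>9: swap A[4],A[4]; hi=3 → 6 7 8 9 15 10 17 19 20 16
end: lo=3, hi=3; A = 6 7 8 9 15 10 17 19 20 16

(3, 3)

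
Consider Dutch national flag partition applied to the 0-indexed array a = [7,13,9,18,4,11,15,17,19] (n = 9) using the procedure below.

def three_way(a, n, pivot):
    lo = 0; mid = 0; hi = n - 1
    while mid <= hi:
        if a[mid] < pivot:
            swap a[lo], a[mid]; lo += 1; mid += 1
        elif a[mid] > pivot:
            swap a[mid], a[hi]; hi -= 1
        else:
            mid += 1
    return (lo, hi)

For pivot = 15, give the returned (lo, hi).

pivot = 15; lo=0, mid=0, hi=8
a[mid]=7<15: swap a[0],a[0]; lo=1,mid=1 → [7,13,9,18,4,11,15,17,19]
a[mid]=13<15: swap a[1],a[1]; lo=2,mid=2 → [7,13,9,18,4,11,15,17,19]
a[mid]=9<15: swap a[2],a[2]; lo=3,mid=3 → [7,13,9,18,4,11,15,17,19]
a[mid]=18>15: swap a[3],a[8]; hi=7 → [7,13,9,19,4,11,15,17,18]
a[mid]=19>15: swap a[3],a[7]; hi=6 → [7,13,9,17,4,11,15,19,18]
a[mid]=17>15: swap a[3],a[6]; hi=5 → [7,13,9,15,4,11,17,19,18]
a[mid]=15=15: mid=4
a[mid]=4<15: swap a[3],a[4]; lo=4,mid=5 → [7,13,9,4,15,11,17,19,18]
a[mid]=11<15: swap a[4],a[5]; lo=5,mid=6 → [7,13,9,4,11,15,17,19,18]
end: lo=5, hi=5; a = [7,13,9,4,11,15,17,19,18]

(5, 5)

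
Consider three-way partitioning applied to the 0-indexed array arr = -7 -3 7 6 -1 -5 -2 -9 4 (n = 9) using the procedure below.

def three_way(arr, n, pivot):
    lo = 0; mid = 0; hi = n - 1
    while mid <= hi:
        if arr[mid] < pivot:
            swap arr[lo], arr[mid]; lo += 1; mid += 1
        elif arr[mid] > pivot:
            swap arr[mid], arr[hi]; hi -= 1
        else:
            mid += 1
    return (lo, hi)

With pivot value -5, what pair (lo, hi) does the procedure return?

lo=0 mid=0 hi=8
-7<-5: swap(0,0), lo=1 mid=1 ⇒ -7 -3 7 6 -1 -5 -2 -9 4
-3>-5: swap(1,8), hi=7 ⇒ -7 4 7 6 -1 -5 -2 -9 -3
4>-5: swap(1,7), hi=6 ⇒ -7 -9 7 6 -1 -5 -2 4 -3
-9<-5: swap(1,1), lo=2 mid=2 ⇒ -7 -9 7 6 -1 -5 -2 4 -3
7>-5: swap(2,6), hi=5 ⇒ -7 -9 -2 6 -1 -5 7 4 -3
-2>-5: swap(2,5), hi=4 ⇒ -7 -9 -5 6 -1 -2 7 4 -3
-5=-5: mid=3
6>-5: swap(3,4), hi=3 ⇒ -7 -9 -5 -1 6 -2 7 4 -3
-1>-5: swap(3,3), hi=2 ⇒ -7 -9 -5 -1 6 -2 7 4 -3
done. lo=2 hi=2; arr=-7 -9 -5 -1 6 -2 7 4 -3

(2, 2)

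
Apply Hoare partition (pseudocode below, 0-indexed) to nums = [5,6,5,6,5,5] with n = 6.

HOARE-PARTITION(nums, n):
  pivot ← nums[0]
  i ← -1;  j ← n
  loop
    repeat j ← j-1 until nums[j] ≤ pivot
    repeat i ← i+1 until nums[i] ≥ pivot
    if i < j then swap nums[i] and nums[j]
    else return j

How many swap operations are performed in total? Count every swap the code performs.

pivot = nums[0] = 5; i = -1, j = 6
j→5 (nums[5]=5≤5), i→0 (nums[0]=5≥5); i<j, swap → [5,6,5,6,5,5]
j→4 (nums[4]=5≤5), i→1 (nums[1]=6≥5); i<j, swap → [5,5,5,6,6,5]
j→2, i→2; i≥j, return j=2. nums = [5,5,5,6,6,5]

2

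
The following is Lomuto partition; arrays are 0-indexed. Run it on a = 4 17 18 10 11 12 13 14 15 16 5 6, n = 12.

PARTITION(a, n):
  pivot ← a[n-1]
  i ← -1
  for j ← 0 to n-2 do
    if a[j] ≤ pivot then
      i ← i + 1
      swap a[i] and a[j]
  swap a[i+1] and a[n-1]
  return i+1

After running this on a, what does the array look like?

4 5 6 10 11 12 13 14 15 16 17 18

pivot = a[11] = 6; i = -1
j=0: a[0]=4 ≤ 6 → i=0, swap a[0],a[0] (no change) → 4 17 18 10 11 12 13 14 15 16 5 6
j=1: a[1]=17 > 6 → no swap
j=2: a[2]=18 > 6 → no swap
j=3: a[3]=10 > 6 → no swap
j=4: a[4]=11 > 6 → no swap
j=5: a[5]=12 > 6 → no swap
j=6: a[6]=13 > 6 → no swap
j=7: a[7]=14 > 6 → no swap
j=8: a[8]=15 > 6 → no swap
j=9: a[9]=16 > 6 → no swap
j=10: a[10]=5 ≤ 6 → i=1, swap a[1],a[10] → 4 5 18 10 11 12 13 14 15 16 17 6
final swap a[2],a[11] → 4 5 6 10 11 12 13 14 15 16 17 18; return 2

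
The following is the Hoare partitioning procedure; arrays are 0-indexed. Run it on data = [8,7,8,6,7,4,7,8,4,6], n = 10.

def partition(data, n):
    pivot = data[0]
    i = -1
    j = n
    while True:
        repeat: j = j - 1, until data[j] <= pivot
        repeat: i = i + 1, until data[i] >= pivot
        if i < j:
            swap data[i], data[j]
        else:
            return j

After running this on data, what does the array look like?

pivot = data[0] = 8; i = -1, j = 10
j→9 (data[9]=6≤8), i→0 (data[0]=8≥8); i<j, swap → [6,7,8,6,7,4,7,8,4,8]
j→8 (data[8]=4≤8), i→2 (data[2]=8≥8); i<j, swap → [6,7,4,6,7,4,7,8,8,8]
j→7, i→7; i≥j, return j=7. data = [6,7,4,6,7,4,7,8,8,8]

[6,7,4,6,7,4,7,8,8,8]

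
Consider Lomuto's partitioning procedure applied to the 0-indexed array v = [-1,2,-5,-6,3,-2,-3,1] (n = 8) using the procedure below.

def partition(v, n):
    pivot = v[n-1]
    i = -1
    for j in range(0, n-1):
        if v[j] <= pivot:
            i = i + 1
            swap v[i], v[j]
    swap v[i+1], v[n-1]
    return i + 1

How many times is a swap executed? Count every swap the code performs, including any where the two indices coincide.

pivot=1, i=-1
j=0: -1≤1, i=0, swap(0,0) ⇒ [-1,2,-5,-6,3,-2,-3,1]
j=1: 2>1, skip
j=2: -5≤1, i=1, swap(1,2) ⇒ [-1,-5,2,-6,3,-2,-3,1]
j=3: -6≤1, i=2, swap(2,3) ⇒ [-1,-5,-6,2,3,-2,-3,1]
j=4: 3>1, skip
j=5: -2≤1, i=3, swap(3,5) ⇒ [-1,-5,-6,-2,3,2,-3,1]
j=6: -3≤1, i=4, swap(4,6) ⇒ [-1,-5,-6,-2,-3,2,3,1]
swap(5,7) ⇒ [-1,-5,-6,-2,-3,1,3,2]; return 5

6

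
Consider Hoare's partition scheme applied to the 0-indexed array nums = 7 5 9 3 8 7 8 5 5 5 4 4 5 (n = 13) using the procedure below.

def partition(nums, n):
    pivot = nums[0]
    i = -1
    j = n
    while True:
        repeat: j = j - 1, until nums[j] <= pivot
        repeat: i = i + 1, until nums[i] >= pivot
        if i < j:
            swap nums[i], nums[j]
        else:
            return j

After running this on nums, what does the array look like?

5 5 4 3 4 5 5 5 8 7 8 9 7

pivot = nums[0] = 7; i = -1, j = 13
j→12 (nums[12]=5≤7), i→0 (nums[0]=7≥7); i<j, swap → 5 5 9 3 8 7 8 5 5 5 4 4 7
j→11 (nums[11]=4≤7), i→2 (nums[2]=9≥7); i<j, swap → 5 5 4 3 8 7 8 5 5 5 4 9 7
j→10 (nums[10]=4≤7), i→4 (nums[4]=8≥7); i<j, swap → 5 5 4 3 4 7 8 5 5 5 8 9 7
j→9 (nums[9]=5≤7), i→5 (nums[5]=7≥7); i<j, swap → 5 5 4 3 4 5 8 5 5 7 8 9 7
j→8 (nums[8]=5≤7), i→6 (nums[6]=8≥7); i<j, swap → 5 5 4 3 4 5 5 5 8 7 8 9 7
j→7, i→8; i≥j, return j=7. nums = 5 5 4 3 4 5 5 5 8 7 8 9 7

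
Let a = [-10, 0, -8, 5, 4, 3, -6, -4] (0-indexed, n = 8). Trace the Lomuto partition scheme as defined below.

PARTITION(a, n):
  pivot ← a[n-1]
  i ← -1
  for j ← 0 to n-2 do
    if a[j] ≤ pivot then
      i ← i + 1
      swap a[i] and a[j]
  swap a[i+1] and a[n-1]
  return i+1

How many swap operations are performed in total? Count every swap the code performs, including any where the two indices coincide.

pivot=-4, i=-1
j=0: -10≤-4, i=0, swap(0,0) ⇒ [-10, 0, -8, 5, 4, 3, -6, -4]
j=1: 0>-4, skip
j=2: -8≤-4, i=1, swap(1,2) ⇒ [-10, -8, 0, 5, 4, 3, -6, -4]
j=3: 5>-4, skip
j=4: 4>-4, skip
j=5: 3>-4, skip
j=6: -6≤-4, i=2, swap(2,6) ⇒ [-10, -8, -6, 5, 4, 3, 0, -4]
swap(3,7) ⇒ [-10, -8, -6, -4, 4, 3, 0, 5]; return 3

4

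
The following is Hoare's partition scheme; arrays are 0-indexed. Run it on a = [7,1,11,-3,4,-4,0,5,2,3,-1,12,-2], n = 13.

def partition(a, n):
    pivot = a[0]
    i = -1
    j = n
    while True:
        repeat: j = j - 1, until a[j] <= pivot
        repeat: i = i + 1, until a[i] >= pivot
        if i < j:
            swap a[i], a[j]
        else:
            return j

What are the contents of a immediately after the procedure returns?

[-2,1,-1,-3,4,-4,0,5,2,3,11,12,7]

pivot = a[0] = 7; i = -1, j = 13
j→12 (a[12]=-2≤7), i→0 (a[0]=7≥7); i<j, swap → [-2,1,11,-3,4,-4,0,5,2,3,-1,12,7]
j→10 (a[10]=-1≤7), i→2 (a[2]=11≥7); i<j, swap → [-2,1,-1,-3,4,-4,0,5,2,3,11,12,7]
j→9, i→10; i≥j, return j=9. a = [-2,1,-1,-3,4,-4,0,5,2,3,11,12,7]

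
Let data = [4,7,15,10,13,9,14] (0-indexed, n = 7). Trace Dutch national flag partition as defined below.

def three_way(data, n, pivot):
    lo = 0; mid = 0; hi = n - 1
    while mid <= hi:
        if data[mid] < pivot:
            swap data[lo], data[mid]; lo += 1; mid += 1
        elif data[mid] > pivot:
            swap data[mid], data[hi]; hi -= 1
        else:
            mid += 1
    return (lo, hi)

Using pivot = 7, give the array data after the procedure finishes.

pivot = 7; lo=0, mid=0, hi=6
data[mid]=4<7: swap data[0],data[0]; lo=1,mid=1 → [4,7,15,10,13,9,14]
data[mid]=7=7: mid=2
data[mid]=15>7: swap data[2],data[6]; hi=5 → [4,7,14,10,13,9,15]
data[mid]=14>7: swap data[2],data[5]; hi=4 → [4,7,9,10,13,14,15]
data[mid]=9>7: swap data[2],data[4]; hi=3 → [4,7,13,10,9,14,15]
data[mid]=13>7: swap data[2],data[3]; hi=2 → [4,7,10,13,9,14,15]
data[mid]=10>7: swap data[2],data[2]; hi=1 → [4,7,10,13,9,14,15]
end: lo=1, hi=1; data = [4,7,10,13,9,14,15]

[4,7,10,13,9,14,15]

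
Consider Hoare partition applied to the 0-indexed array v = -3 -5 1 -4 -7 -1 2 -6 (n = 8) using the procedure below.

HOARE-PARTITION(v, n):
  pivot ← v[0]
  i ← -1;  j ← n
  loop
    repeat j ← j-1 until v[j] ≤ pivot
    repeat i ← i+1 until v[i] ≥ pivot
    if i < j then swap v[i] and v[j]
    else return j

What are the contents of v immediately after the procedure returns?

-6 -5 -7 -4 1 -1 2 -3

pivot = v[0] = -3; i = -1, j = 8
j→7 (v[7]=-6≤-3), i→0 (v[0]=-3≥-3); i<j, swap → -6 -5 1 -4 -7 -1 2 -3
j→4 (v[4]=-7≤-3), i→2 (v[2]=1≥-3); i<j, swap → -6 -5 -7 -4 1 -1 2 -3
j→3, i→4; i≥j, return j=3. v = -6 -5 -7 -4 1 -1 2 -3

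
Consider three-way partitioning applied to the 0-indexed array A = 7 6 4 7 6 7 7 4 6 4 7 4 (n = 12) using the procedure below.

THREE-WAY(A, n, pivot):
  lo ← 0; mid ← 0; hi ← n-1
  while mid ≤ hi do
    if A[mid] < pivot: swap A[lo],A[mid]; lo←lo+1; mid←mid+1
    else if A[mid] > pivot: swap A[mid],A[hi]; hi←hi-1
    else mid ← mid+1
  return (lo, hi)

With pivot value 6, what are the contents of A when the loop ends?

4 4 4 4 6 6 6 7 7 7 7 7

lo=0 mid=0 hi=11
7>6: swap(0,11), hi=10 ⇒ 4 6 4 7 6 7 7 4 6 4 7 7
4<6: swap(0,0), lo=1 mid=1 ⇒ 4 6 4 7 6 7 7 4 6 4 7 7
6=6: mid=2
4<6: swap(1,2), lo=2 mid=3 ⇒ 4 4 6 7 6 7 7 4 6 4 7 7
7>6: swap(3,10), hi=9 ⇒ 4 4 6 7 6 7 7 4 6 4 7 7
7>6: swap(3,9), hi=8 ⇒ 4 4 6 4 6 7 7 4 6 7 7 7
4<6: swap(2,3), lo=3 mid=4 ⇒ 4 4 4 6 6 7 7 4 6 7 7 7
6=6: mid=5
7>6: swap(5,8), hi=7 ⇒ 4 4 4 6 6 6 7 4 7 7 7 7
6=6: mid=6
7>6: swap(6,7), hi=6 ⇒ 4 4 4 6 6 6 4 7 7 7 7 7
4<6: swap(3,6), lo=4 mid=7 ⇒ 4 4 4 4 6 6 6 7 7 7 7 7
done. lo=4 hi=6; A=4 4 4 4 6 6 6 7 7 7 7 7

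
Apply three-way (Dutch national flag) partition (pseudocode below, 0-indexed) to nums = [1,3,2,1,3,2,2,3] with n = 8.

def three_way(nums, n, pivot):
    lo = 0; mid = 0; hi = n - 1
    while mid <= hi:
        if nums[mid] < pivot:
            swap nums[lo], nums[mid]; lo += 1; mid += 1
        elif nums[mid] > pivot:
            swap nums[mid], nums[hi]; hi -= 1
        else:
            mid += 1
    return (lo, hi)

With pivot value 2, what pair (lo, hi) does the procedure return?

pivot = 2; lo=0, mid=0, hi=7
nums[mid]=1<2: swap nums[0],nums[0]; lo=1,mid=1 → [1,3,2,1,3,2,2,3]
nums[mid]=3>2: swap nums[1],nums[7]; hi=6 → [1,3,2,1,3,2,2,3]
nums[mid]=3>2: swap nums[1],nums[6]; hi=5 → [1,2,2,1,3,2,3,3]
nums[mid]=2=2: mid=2
nums[mid]=2=2: mid=3
nums[mid]=1<2: swap nums[1],nums[3]; lo=2,mid=4 → [1,1,2,2,3,2,3,3]
nums[mid]=3>2: swap nums[4],nums[5]; hi=4 → [1,1,2,2,2,3,3,3]
nums[mid]=2=2: mid=5
end: lo=2, hi=4; nums = [1,1,2,2,2,3,3,3]

(2, 4)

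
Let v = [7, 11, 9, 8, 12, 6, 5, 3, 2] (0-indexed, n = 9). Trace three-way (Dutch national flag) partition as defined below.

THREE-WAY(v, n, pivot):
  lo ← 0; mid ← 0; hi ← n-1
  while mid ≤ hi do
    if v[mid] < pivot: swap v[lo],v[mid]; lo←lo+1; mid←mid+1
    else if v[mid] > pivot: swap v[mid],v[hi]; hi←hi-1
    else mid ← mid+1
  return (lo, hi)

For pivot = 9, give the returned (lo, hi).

pivot = 9; lo=0, mid=0, hi=8
v[mid]=7<9: swap v[0],v[0]; lo=1,mid=1 → [7, 11, 9, 8, 12, 6, 5, 3, 2]
v[mid]=11>9: swap v[1],v[8]; hi=7 → [7, 2, 9, 8, 12, 6, 5, 3, 11]
v[mid]=2<9: swap v[1],v[1]; lo=2,mid=2 → [7, 2, 9, 8, 12, 6, 5, 3, 11]
v[mid]=9=9: mid=3
v[mid]=8<9: swap v[2],v[3]; lo=3,mid=4 → [7, 2, 8, 9, 12, 6, 5, 3, 11]
v[mid]=12>9: swap v[4],v[7]; hi=6 → [7, 2, 8, 9, 3, 6, 5, 12, 11]
v[mid]=3<9: swap v[3],v[4]; lo=4,mid=5 → [7, 2, 8, 3, 9, 6, 5, 12, 11]
v[mid]=6<9: swap v[4],v[5]; lo=5,mid=6 → [7, 2, 8, 3, 6, 9, 5, 12, 11]
v[mid]=5<9: swap v[5],v[6]; lo=6,mid=7 → [7, 2, 8, 3, 6, 5, 9, 12, 11]
end: lo=6, hi=6; v = [7, 2, 8, 3, 6, 5, 9, 12, 11]

(6, 6)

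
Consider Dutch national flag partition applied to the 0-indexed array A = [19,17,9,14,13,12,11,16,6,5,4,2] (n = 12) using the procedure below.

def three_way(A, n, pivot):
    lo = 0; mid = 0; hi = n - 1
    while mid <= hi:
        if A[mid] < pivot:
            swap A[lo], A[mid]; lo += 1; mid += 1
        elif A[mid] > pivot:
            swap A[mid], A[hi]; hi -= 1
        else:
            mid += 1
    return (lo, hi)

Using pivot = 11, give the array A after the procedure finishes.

[2,4,9,5,6,11,16,12,13,14,17,19]

lo=0 mid=0 hi=11
19>11: swap(0,11), hi=10 ⇒ [2,17,9,14,13,12,11,16,6,5,4,19]
2<11: swap(0,0), lo=1 mid=1 ⇒ [2,17,9,14,13,12,11,16,6,5,4,19]
17>11: swap(1,10), hi=9 ⇒ [2,4,9,14,13,12,11,16,6,5,17,19]
4<11: swap(1,1), lo=2 mid=2 ⇒ [2,4,9,14,13,12,11,16,6,5,17,19]
9<11: swap(2,2), lo=3 mid=3 ⇒ [2,4,9,14,13,12,11,16,6,5,17,19]
14>11: swap(3,9), hi=8 ⇒ [2,4,9,5,13,12,11,16,6,14,17,19]
5<11: swap(3,3), lo=4 mid=4 ⇒ [2,4,9,5,13,12,11,16,6,14,17,19]
13>11: swap(4,8), hi=7 ⇒ [2,4,9,5,6,12,11,16,13,14,17,19]
6<11: swap(4,4), lo=5 mid=5 ⇒ [2,4,9,5,6,12,11,16,13,14,17,19]
12>11: swap(5,7), hi=6 ⇒ [2,4,9,5,6,16,11,12,13,14,17,19]
16>11: swap(5,6), hi=5 ⇒ [2,4,9,5,6,11,16,12,13,14,17,19]
11=11: mid=6
done. lo=5 hi=5; A=[2,4,9,5,6,11,16,12,13,14,17,19]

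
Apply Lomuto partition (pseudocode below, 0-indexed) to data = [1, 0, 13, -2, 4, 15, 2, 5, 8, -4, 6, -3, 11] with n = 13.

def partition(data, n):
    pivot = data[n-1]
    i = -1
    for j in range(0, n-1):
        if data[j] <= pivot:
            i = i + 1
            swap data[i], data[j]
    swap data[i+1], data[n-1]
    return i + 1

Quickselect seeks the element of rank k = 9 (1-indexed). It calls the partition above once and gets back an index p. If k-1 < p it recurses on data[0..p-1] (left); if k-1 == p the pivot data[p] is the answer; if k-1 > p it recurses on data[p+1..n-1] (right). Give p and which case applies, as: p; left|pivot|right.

pivot = data[12] = 11; i = -1
j=0: data[0]=1 ≤ 11 → i=0, swap data[0],data[0] (no change) → [1, 0, 13, -2, 4, 15, 2, 5, 8, -4, 6, -3, 11]
j=1: data[1]=0 ≤ 11 → i=1, swap data[1],data[1] (no change) → [1, 0, 13, -2, 4, 15, 2, 5, 8, -4, 6, -3, 11]
j=2: data[2]=13 > 11 → no swap
j=3: data[3]=-2 ≤ 11 → i=2, swap data[2],data[3] → [1, 0, -2, 13, 4, 15, 2, 5, 8, -4, 6, -3, 11]
j=4: data[4]=4 ≤ 11 → i=3, swap data[3],data[4] → [1, 0, -2, 4, 13, 15, 2, 5, 8, -4, 6, -3, 11]
j=5: data[5]=15 > 11 → no swap
j=6: data[6]=2 ≤ 11 → i=4, swap data[4],data[6] → [1, 0, -2, 4, 2, 15, 13, 5, 8, -4, 6, -3, 11]
j=7: data[7]=5 ≤ 11 → i=5, swap data[5],data[7] → [1, 0, -2, 4, 2, 5, 13, 15, 8, -4, 6, -3, 11]
j=8: data[8]=8 ≤ 11 → i=6, swap data[6],data[8] → [1, 0, -2, 4, 2, 5, 8, 15, 13, -4, 6, -3, 11]
j=9: data[9]=-4 ≤ 11 → i=7, swap data[7],data[9] → [1, 0, -2, 4, 2, 5, 8, -4, 13, 15, 6, -3, 11]
j=10: data[10]=6 ≤ 11 → i=8, swap data[8],data[10] → [1, 0, -2, 4, 2, 5, 8, -4, 6, 15, 13, -3, 11]
j=11: data[11]=-3 ≤ 11 → i=9, swap data[9],data[11] → [1, 0, -2, 4, 2, 5, 8, -4, 6, -3, 13, 15, 11]
final swap data[10],data[12] → [1, 0, -2, 4, 2, 5, 8, -4, 6, -3, 11, 15, 13]; return 10
p = 10; k-1 = 8 < 10 ⇒ left

10; left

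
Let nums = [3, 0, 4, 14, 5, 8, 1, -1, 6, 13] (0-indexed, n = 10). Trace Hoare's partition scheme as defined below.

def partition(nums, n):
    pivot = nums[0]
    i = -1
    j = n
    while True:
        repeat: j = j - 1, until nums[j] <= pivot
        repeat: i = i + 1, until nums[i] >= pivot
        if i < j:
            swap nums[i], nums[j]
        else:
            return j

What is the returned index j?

pivot = nums[0] = 3; i = -1, j = 10
j→7 (nums[7]=-1≤3), i→0 (nums[0]=3≥3); i<j, swap → [-1, 0, 4, 14, 5, 8, 1, 3, 6, 13]
j→6 (nums[6]=1≤3), i→2 (nums[2]=4≥3); i<j, swap → [-1, 0, 1, 14, 5, 8, 4, 3, 6, 13]
j→2, i→3; i≥j, return j=2. nums = [-1, 0, 1, 14, 5, 8, 4, 3, 6, 13]

2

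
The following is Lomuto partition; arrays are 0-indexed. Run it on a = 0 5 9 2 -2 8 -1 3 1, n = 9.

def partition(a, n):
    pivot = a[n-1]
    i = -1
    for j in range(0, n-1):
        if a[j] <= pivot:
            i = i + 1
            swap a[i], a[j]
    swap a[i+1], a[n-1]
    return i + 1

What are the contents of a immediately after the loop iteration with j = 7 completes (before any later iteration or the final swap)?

pivot=1, i=-1
j=0: 0≤1, i=0, swap(0,0) ⇒ 0 5 9 2 -2 8 -1 3 1
j=1: 5>1, skip
j=2: 9>1, skip
j=3: 2>1, skip
j=4: -2≤1, i=1, swap(1,4) ⇒ 0 -2 9 2 5 8 -1 3 1
j=5: 8>1, skip
j=6: -1≤1, i=2, swap(2,6) ⇒ 0 -2 -1 2 5 8 9 3 1
j=7: 3>1, skip
(after j=7) a = 0 -2 -1 2 5 8 9 3 1

0 -2 -1 2 5 8 9 3 1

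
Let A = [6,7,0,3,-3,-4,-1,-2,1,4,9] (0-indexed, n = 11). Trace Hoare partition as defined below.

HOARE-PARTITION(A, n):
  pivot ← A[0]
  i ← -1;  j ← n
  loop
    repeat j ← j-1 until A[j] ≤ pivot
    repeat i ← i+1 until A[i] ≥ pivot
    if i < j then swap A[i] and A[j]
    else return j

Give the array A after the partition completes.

[4,1,0,3,-3,-4,-1,-2,7,6,9]

pivot=6
j stops at 9 (4), i stops at 0 (6); swap ⇒ [4,7,0,3,-3,-4,-1,-2,1,6,9]
j stops at 8 (1), i stops at 1 (7); swap ⇒ [4,1,0,3,-3,-4,-1,-2,7,6,9]
j stops at 7, i stops at 8; i≥j ⇒ return 7. A=[4,1,0,3,-3,-4,-1,-2,7,6,9]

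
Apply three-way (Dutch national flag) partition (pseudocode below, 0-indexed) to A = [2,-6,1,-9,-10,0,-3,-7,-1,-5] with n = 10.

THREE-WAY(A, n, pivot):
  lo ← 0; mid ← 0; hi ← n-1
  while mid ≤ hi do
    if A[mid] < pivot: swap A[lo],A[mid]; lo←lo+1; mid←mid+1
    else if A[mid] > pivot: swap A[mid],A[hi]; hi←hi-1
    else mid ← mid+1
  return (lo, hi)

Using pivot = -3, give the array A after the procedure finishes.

pivot = -3; lo=0, mid=0, hi=9
A[mid]=2>-3: swap A[0],A[9]; hi=8 → [-5,-6,1,-9,-10,0,-3,-7,-1,2]
A[mid]=-5<-3: swap A[0],A[0]; lo=1,mid=1 → [-5,-6,1,-9,-10,0,-3,-7,-1,2]
A[mid]=-6<-3: swap A[1],A[1]; lo=2,mid=2 → [-5,-6,1,-9,-10,0,-3,-7,-1,2]
A[mid]=1>-3: swap A[2],A[8]; hi=7 → [-5,-6,-1,-9,-10,0,-3,-7,1,2]
A[mid]=-1>-3: swap A[2],A[7]; hi=6 → [-5,-6,-7,-9,-10,0,-3,-1,1,2]
A[mid]=-7<-3: swap A[2],A[2]; lo=3,mid=3 → [-5,-6,-7,-9,-10,0,-3,-1,1,2]
A[mid]=-9<-3: swap A[3],A[3]; lo=4,mid=4 → [-5,-6,-7,-9,-10,0,-3,-1,1,2]
A[mid]=-10<-3: swap A[4],A[4]; lo=5,mid=5 → [-5,-6,-7,-9,-10,0,-3,-1,1,2]
A[mid]=0>-3: swap A[5],A[6]; hi=5 → [-5,-6,-7,-9,-10,-3,0,-1,1,2]
A[mid]=-3=-3: mid=6
end: lo=5, hi=5; A = [-5,-6,-7,-9,-10,-3,0,-1,1,2]

[-5,-6,-7,-9,-10,-3,0,-1,1,2]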